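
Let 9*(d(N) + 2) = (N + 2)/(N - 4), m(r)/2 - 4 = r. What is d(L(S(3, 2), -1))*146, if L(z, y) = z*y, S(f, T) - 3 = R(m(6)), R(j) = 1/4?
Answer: -75482/261 ≈ -289.20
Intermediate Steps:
m(r) = 8 + 2*r
R(j) = 1/4
S(f, T) = 13/4 (S(f, T) = 3 + 1/4 = 13/4)
L(z, y) = y*z
d(N) = -2 + (2 + N)/(9*(-4 + N)) (d(N) = -2 + ((N + 2)/(N - 4))/9 = -2 + ((2 + N)/(-4 + N))/9 = -2 + (2 + N)/(9*(-4 + N)))
d(L(S(3, 2), -1))*146 = ((74 - (-17)*13/4)/(9*(-4 - 1*13/4)))*146 = ((74 - 17*(-13/4))/(9*(-4 - 13/4)))*146 = ((74 + 221/4)/(9*(-29/4)))*146 = ((1/9)*(-4/29)*(517/4))*146 = -517/261*146 = -75482/261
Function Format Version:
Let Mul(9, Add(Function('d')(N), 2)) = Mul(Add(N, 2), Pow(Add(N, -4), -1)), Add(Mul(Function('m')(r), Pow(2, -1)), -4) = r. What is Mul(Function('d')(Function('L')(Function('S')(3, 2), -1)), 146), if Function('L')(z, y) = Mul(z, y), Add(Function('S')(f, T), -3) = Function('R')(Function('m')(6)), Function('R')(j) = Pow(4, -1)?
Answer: Rational(-75482, 261) ≈ -289.20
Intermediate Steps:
Function('m')(r) = Add(8, Mul(2, r))
Function('R')(j) = Rational(1, 4)
Function('S')(f, T) = Rational(13, 4) (Function('S')(f, T) = Add(3, Rational(1, 4)) = Rational(13, 4))
Function('L')(z, y) = Mul(y, z)
Function('d')(N) = Add(-2, Mul(Rational(1, 9), Pow(Add(-4, N), -1), Add(2, N))) (Function('d')(N) = Add(-2, Mul(Rational(1, 9), Mul(Add(N, 2), Pow(Add(N, -4), -1)))) = Add(-2, Mul(Rational(1, 9), Mul(Add(2, N), Pow(Add(-4, N), -1)))) = Add(-2, Mul(Rational(1, 9), Mul(Pow(Add(-4, N), -1), Add(2, N)))) = Add(-2, Mul(Rational(1, 9), Pow(Add(-4, N), -1), Add(2, N))))
Mul(Function('d')(Function('L')(Function('S')(3, 2), -1)), 146) = Mul(Mul(Rational(1, 9), Pow(Add(-4, Mul(-1, Rational(13, 4))), -1), Add(74, Mul(-17, Mul(-1, Rational(13, 4))))), 146) = Mul(Mul(Rational(1, 9), Pow(Add(-4, Rational(-13, 4)), -1), Add(74, Mul(-17, Rational(-13, 4)))), 146) = Mul(Mul(Rational(1, 9), Pow(Rational(-29, 4), -1), Add(74, Rational(221, 4))), 146) = Mul(Mul(Rational(1, 9), Rational(-4, 29), Rational(517, 4)), 146) = Mul(Rational(-517, 261), 146) = Rational(-75482, 261)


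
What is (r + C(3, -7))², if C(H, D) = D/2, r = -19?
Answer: 2025/4 ≈ 506.25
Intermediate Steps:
C(H, D) = D/2 (C(H, D) = D*(½) = D/2)
(r + C(3, -7))² = (-19 + (½)*(-7))² = (-19 - 7/2)² = (-45/2)² = 2025/4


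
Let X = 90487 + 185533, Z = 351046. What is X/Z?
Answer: 138010/175523 ≈ 0.78628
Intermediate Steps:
X = 276020
X/Z = 276020/351046 = 276020*(1/351046) = 138010/175523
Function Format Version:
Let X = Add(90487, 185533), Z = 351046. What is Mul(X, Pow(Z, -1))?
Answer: Rational(138010, 175523) ≈ 0.78628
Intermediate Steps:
X = 276020
Mul(X, Pow(Z, -1)) = Mul(276020, Pow(351046, -1)) = Mul(276020, Rational(1, 351046)) = Rational(138010, 175523)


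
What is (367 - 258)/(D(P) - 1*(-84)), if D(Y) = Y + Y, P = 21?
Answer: 109/126 ≈ 0.86508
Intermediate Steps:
D(Y) = 2*Y
(367 - 258)/(D(P) - 1*(-84)) = (367 - 258)/(2*21 - 1*(-84)) = 109/(42 + 84) = 109/126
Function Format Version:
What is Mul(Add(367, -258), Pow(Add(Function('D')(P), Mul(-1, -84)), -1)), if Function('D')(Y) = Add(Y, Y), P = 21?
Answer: Rational(109, 126) ≈ 0.86508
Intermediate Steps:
Function('D')(Y) = Mul(2, Y)
Mul(Add(367, -258), Pow(Add(Function('D')(P), Mul(-1, -84)), -1)) = Mul(Add(367, -258), Pow(Add(Mul(2, 21), Mul(-1, -84)), -1)) = Mul(109, Pow(Add(42, 84), -1)) = Mul(109, Pow(126, -1)) = Mul(109, Rational(1, 126)) = Rational(109, 126)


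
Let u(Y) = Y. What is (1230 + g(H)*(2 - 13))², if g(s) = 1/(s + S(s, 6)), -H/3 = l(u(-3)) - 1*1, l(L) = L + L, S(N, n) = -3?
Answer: 489692641/324 ≈ 1.5114e+6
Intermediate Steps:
l(L) = 2*L
H = 21 (H = -3*(2*(-3) - 1*1) = -3*(-6 - 1) = -3*(-7) = 21)
g(s) = 1/(-3 + s) (g(s) = 1/(s - 3) = 1/(-3 + s))
(1230 + g(H)*(2 - 13))² = (1230 + (2 - 13)/(-3 + 21))² = (1230 - 11/18)² = (22129/18)² = 489692641/324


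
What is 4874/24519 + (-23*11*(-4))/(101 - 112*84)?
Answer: 20549090/228198333 ≈ 0.090049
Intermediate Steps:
4874/24519 + (-23*11*(-4))/(101 - 112*84) = 4874*(1/24519) + (-253*(-4))/(101 - 9408) = 4874/24519 + 1012/(-9307) = 4874/24519 + 1012*(-1/9307) = 4874/24519 - 1012/9307 = 20549090/228198333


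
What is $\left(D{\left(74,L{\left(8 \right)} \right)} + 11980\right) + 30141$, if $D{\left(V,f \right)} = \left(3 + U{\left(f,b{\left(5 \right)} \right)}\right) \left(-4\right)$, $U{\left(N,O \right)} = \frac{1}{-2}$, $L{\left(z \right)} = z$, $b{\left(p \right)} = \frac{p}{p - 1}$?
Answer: $42111$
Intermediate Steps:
$b{\left(p \right)} = \frac{p}{-1 + p}$
$U{\left(N,O \right)} = - \frac{1}{2}$
$D{\left(V,f \right)} = -10$ ($D{\left(V,f \right)} = \left(3 - \frac{1}{2}\right) \left(-4\right) = \frac{5}{2} \left(-4\right) = -10$)
$\left(D{\left(74,L{\left(8 \right)} \right)} + 11980\right) + 30141 = \left(-10 + 11980\right) + 30141 = 11970 + 30141 = 42111$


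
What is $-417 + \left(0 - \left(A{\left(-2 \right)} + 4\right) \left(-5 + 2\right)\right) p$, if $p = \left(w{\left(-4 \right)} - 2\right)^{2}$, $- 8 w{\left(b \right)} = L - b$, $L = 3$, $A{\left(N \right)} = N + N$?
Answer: $-417$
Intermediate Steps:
$A{\left(N \right)} = 2 N$
$w{\left(b \right)} = - \frac{3}{8} + \frac{b}{8}$ ($w{\left(b \right)} = - \frac{3 - b}{8} = - \frac{3}{8} + \frac{b}{8}$)
$p = \frac{529}{64}$ ($p = \left(\left(- \frac{3}{8} + \frac{1}{8} \left(-4\right)\right) - 2\right)^{2} = \left(\left(- \frac{3}{8} - \frac{1}{2}\right) - 2\right)^{2} = \left(- \frac{7}{8} - 2\right)^{2} = \left(- \frac{23}{8}\right)^{2} = \frac{529}{64} \approx 8.2656$)
$-417 + \left(0 - \left(A{\left(-2 \right)} + 4\right) \left(-5 + 2\right)\right) p = -417 + \left(0 - \left(2 \left(-2\right) + 4\right) \left(-5 + 2\right)\right) \frac{529}{64} = -417 + \left(0 - \left(-4 + 4\right) \left(-3\right)\right) \frac{529}{64} = -417 + \left(0 - 0 \left(-3\right)\right) \frac{529}{64} = -417 + \left(0 - 0\right) \frac{529}{64} = -417 + \left(0 + 0\right) \frac{529}{64} = -417 + 0 \cdot \frac{529}{64} = -417 + 0 = -417$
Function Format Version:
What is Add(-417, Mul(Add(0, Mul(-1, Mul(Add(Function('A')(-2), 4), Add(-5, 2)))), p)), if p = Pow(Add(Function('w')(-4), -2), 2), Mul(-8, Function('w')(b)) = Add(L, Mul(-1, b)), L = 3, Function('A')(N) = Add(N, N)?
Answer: -417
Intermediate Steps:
Function('A')(N) = Mul(2, N)
Function('w')(b) = Add(Rational(-3, 8), Mul(Rational(1, 8), b)) (Function('w')(b) = Mul(Rational(-1, 8), Add(3, Mul(-1, b))) = Add(Rational(-3, 8), Mul(Rational(1, 8), b)))
p = Rational(529, 64) (p = Pow(Add(Add(Rational(-3, 8), Mul(Rational(1, 8), -4)), -2), 2) = Pow(Add(Add(Rational(-3, 8), Rational(-1, 2)), -2), 2) = Pow(Add(Rational(-7, 8), -2), 2) = Pow(Rational(-23, 8), 2) = Rational(529, 64) ≈ 8.2656)
Add(-417, Mul(Add(0, Mul(-1, Mul(Add(Function('A')(-2), 4), Add(-5, 2)))), p)) = Add(-417, Mul(Add(0, Mul(-1, Mul(Add(Mul(2, -2), 4), Add(-5, 2)))), Rational(529, 64))) = Add(-417, Mul(Add(0, Mul(-1, Mul(Add(-4, 4), -3))), Rational(529, 64))) = Add(-417, Mul(Add(0, Mul(-1, Mul(0, -3))), Rational(529, 64))) = Add(-417, Mul(Add(0, Mul(-1, 0)), Rational(529, 64))) = Add(-417, Mul(Add(0, 0), Rational(529, 64))) = Add(-417, Mul(0, Rational(529, 64))) = Add(-417, 0) = -417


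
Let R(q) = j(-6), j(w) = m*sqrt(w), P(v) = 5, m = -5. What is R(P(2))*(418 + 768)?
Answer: -5930*I*sqrt(6) ≈ -14525.0*I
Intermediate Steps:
j(w) = -5*sqrt(w)
R(q) = -5*I*sqrt(6)
R(P(2))*(418 + 768) = (-5*I*sqrt(6))*(418 + 768) = -5*I*sqrt(6)*1186 = -5930*I*sqrt(6)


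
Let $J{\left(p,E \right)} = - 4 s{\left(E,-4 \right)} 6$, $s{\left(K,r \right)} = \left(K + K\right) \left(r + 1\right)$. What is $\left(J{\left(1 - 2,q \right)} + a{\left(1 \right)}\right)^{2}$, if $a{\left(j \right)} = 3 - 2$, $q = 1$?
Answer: $21025$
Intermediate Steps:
$s{\left(K,r \right)} = 2 K \left(1 + r\right)$
$J{\left(p,E \right)} = 144 E$ ($J{\left(p,E \right)} = - 4 \cdot 2 E \left(1 - 4\right) 6 = - 4 \cdot 2 E \left(-3\right) 6 = - 4 \left(- 6 E\right) 6 = 24 E 6 = 144 E$)
$a{\left(j \right)} = 1$
$\left(J{\left(1 - 2,q \right)} + a{\left(1 \right)}\right)^{2} = \left(144 \cdot 1 + 1\right)^{2} = \left(144 + 1\right)^{2} = 145^{2} = 21025$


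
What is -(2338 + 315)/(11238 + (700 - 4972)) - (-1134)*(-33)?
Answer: -260684305/6966 ≈ -37422.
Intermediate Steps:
-(2338 + 315)/(11238 + (700 - 4972)) - (-1134)*(-33) = -2653/(11238 - 4272) - 1*37422 = -2653/6966 - 37422 = -260684305/6966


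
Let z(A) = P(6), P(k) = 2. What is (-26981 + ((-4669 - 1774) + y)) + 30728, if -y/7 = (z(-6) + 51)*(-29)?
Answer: 8063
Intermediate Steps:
z(A) = 2
y = 10759 (y = -7*(2 + 51)*(-29) = -371*(-29) = -7*(-1537) = 10759)
(-26981 + ((-4669 - 1774) + y)) + 30728 = (-26981 + ((-4669 - 1774) + 10759)) + 30728 = (-26981 + (-6443 + 10759)) + 30728 = (-26981 + 4316) + 30728 = -22665 + 30728 = 8063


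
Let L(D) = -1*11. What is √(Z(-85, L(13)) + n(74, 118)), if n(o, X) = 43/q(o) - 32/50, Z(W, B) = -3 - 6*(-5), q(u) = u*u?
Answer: √3609759/370 ≈ 5.1350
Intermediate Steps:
q(u) = u²
L(D) = -11
Z(W, B) = 27 (Z(W, B) = -3 + 30 = 27)
n(o, X) = -16/25 + 43/o² (n(o, X) = 43/(o²) - 32/50 = 43/o² - 32*1/50 = 43/o² - 16/25 = -16/25 + 43/o²)
√(Z(-85, L(13)) + n(74, 118)) = √(27 + (-16/25 + 43/74²)) = √(27 + (-16/25 + 43*(1/5476))) = √(27 + (-16/25 + 43/5476)) = √(27 - 86541/136900) = √(3609759/136900) = √3609759/370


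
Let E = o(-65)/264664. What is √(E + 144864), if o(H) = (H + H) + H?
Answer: √2536823330459166/132332 ≈ 380.61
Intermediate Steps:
o(H) = 3*H (o(H) = 2*H + H = 3*H)
E = -195/264664 (E = (3*(-65))/264664 = -195*1/264664 = -195/264664 ≈ -0.00073678)
√(E + 144864) = √(-195/264664 + 144864) = √(38340285501/264664) = √2536823330459166/132332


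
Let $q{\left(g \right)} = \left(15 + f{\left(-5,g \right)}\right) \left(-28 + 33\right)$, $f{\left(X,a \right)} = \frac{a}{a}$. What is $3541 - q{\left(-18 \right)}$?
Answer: $3461$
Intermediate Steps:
$f{\left(X,a \right)} = 1$
$q{\left(g \right)} = 80$ ($q{\left(g \right)} = \left(15 + 1\right) \left(-28 + 33\right) = 16 \cdot 5 = 80$)
$3541 - q{\left(-18 \right)} = 3541 - 80 = 3461$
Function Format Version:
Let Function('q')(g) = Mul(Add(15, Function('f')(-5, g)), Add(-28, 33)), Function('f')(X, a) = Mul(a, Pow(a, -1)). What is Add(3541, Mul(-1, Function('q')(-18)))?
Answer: 3461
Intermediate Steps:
Function('f')(X, a) = 1
Function('q')(g) = 80 (Function('q')(g) = Mul(Add(15, 1), Add(-28, 33)) = Mul(16, 5) = 80)
Add(3541, Mul(-1, Function('q')(-18))) = Add(3541, Mul(-1, 80)) = Add(3541, -80) = 3461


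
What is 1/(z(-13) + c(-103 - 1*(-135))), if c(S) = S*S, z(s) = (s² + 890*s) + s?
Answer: -1/10390 ≈ -9.6246e-5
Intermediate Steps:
z(s) = s² + 891*s
c(S) = S²
1/(z(-13) + c(-103 - 1*(-135))) = 1/(-13*(891 - 13) + (-103 - 1*(-135))²) = 1/(-13*878 + (-103 + 135)²) = 1/(-11414 + 32²) = 1/(-11414 + 1024) = 1/(-10390) = -1/10390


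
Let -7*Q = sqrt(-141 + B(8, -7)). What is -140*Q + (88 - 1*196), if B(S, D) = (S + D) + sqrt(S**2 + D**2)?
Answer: -108 + 20*I*sqrt(140 - sqrt(113)) ≈ -108.0 + 227.48*I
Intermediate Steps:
B(S, D) = D + S + sqrt(D**2 + S**2) (B(S, D) = (D + S) + sqrt(D**2 + S**2) = D + S + sqrt(D**2 + S**2))
Q = -sqrt(-140 + sqrt(113))/7 (Q = -sqrt(-141 + (-7 + 8 + sqrt((-7)**2 + 8**2)))/7 = -sqrt(-141 + (-7 + 8 + sqrt(49 + 64)))/7 = -sqrt(-141 + (-7 + 8 + sqrt(113)))/7 = -sqrt(-141 + (1 + sqrt(113)))/7 = -sqrt(-140 + sqrt(113))/7 ≈ -1.6249*I)
-140*Q + (88 - 1*196) = -(-20)*I*sqrt(140 - sqrt(113)) + (88 - 1*196) = 20*I*sqrt(140 - sqrt(113)) + (88 - 196) = 20*I*sqrt(140 - sqrt(113)) - 108 = -108 + 20*I*sqrt(140 - sqrt(113))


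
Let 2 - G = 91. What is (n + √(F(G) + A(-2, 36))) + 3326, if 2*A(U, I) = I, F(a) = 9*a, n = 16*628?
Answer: 13374 + 3*I*√87 ≈ 13374.0 + 27.982*I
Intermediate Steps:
n = 10048
G = -89 (G = 2 - 1*91 = 2 - 91 = -89)
A(U, I) = I/2
(n + √(F(G) + A(-2, 36))) + 3326 = (10048 + √(9*(-89) + (½)*36)) + 3326 = (10048 + √(-801 + 18)) + 3326 = (10048 + √(-783)) + 3326 = (10048 + 3*I*√87) + 3326 = 13374 + 3*I*√87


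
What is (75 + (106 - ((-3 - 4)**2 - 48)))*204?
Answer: 36720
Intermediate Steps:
(75 + (106 - ((-3 - 4)**2 - 48)))*204 = (75 + (106 - ((-7)**2 - 48)))*204 = (75 + (106 - (49 - 48)))*204 = (75 + (106 - 1*1))*204 = (75 + (106 - 1))*204 = (75 + 105)*204 = 180*204 = 36720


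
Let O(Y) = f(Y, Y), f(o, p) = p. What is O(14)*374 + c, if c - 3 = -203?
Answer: 5036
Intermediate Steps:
c = -200 (c = 3 - 203 = -200)
O(Y) = Y
O(14)*374 + c = 14*374 - 200 = 5236 - 200 = 5036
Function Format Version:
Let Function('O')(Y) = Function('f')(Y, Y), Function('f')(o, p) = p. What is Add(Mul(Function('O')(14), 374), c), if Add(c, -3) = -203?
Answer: 5036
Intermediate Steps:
c = -200 (c = Add(3, -203) = -200)
Function('O')(Y) = Y
Add(Mul(Function('O')(14), 374), c) = Add(Mul(14, 374), -200) = Add(5236, -200) = 5036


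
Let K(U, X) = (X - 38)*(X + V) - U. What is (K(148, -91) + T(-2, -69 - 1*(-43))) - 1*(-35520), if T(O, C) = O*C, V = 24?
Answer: 44067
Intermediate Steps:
T(O, C) = C*O
K(U, X) = -U + (-38 + X)*(24 + X) (K(U, X) = (X - 38)*(X + 24) - U = (-38 + X)*(24 + X) - U = -U + (-38 + X)*(24 + X))
(K(148, -91) + T(-2, -69 - 1*(-43))) - 1*(-35520) = ((-912 + (-91)**2 - 1*148 - 14*(-91)) + (-69 - 1*(-43))*(-2)) - 1*(-35520) = ((-912 + 8281 - 148 + 1274) + (-69 + 43)*(-2)) + 35520 = (8495 - 26*(-2)) + 35520 = (8495 + 52) + 35520 = 8547 + 35520 = 44067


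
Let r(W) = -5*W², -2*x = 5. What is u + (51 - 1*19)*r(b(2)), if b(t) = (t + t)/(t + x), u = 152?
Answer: -10088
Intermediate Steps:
x = -5/2 (x = -½*5 = -5/2 ≈ -2.5000)
b(t) = 2*t/(-5/2 + t) (b(t) = (t + t)/(t - 5/2) = (2*t)/(-5/2 + t) = 2*t/(-5/2 + t))
u + (51 - 1*19)*r(b(2)) = 152 + (51 - 1*19)*(-5*64/(-5 + 2*2)²) = 152 + (51 - 19)*(-5*64/(-5 + 4)²) = 152 + 32*(-5*(4*2/(-1))²) = 152 + 32*(-5*(4*2*(-1))²) = 152 + 32*(-5*(-8)²) = 152 + 32*(-5*64) = 152 + 32*(-320) = 152 - 10240 = -10088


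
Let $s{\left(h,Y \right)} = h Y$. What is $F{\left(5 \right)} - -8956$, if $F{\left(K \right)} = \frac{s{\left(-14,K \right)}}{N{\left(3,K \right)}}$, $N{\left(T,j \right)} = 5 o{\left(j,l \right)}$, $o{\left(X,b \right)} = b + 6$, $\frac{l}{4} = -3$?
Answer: $\frac{26875}{3} \approx 8958.3$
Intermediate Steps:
$l = -12$ ($l = 4 \left(-3\right) = -12$)
$s{\left(h,Y \right)} = Y h$
$o{\left(X,b \right)} = 6 + b$
$N{\left(T,j \right)} = -30$ ($N{\left(T,j \right)} = 5 \left(6 - 12\right) = 5 \left(-6\right) = -30$)
$F{\left(K \right)} = \frac{7 K}{15}$ ($F{\left(K \right)} = \frac{K \left(-14\right)}{-30} = - 14 K \left(- \frac{1}{30}\right) = \frac{7 K}{15}$)
$F{\left(5 \right)} - -8956 = \frac{7}{15} \cdot 5 - -8956 = \frac{7}{3} + 8956 = \frac{26875}{3}$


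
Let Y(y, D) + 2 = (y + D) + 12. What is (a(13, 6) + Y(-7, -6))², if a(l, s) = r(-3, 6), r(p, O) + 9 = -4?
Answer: 256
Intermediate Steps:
r(p, O) = -13 (r(p, O) = -9 - 4 = -13)
a(l, s) = -13
Y(y, D) = 10 + D + y (Y(y, D) = -2 + ((y + D) + 12) = -2 + ((D + y) + 12) = -2 + (12 + D + y) = 10 + D + y)
(a(13, 6) + Y(-7, -6))² = (-13 + (10 - 6 - 7))² = (-13 - 3)² = (-16)² = 256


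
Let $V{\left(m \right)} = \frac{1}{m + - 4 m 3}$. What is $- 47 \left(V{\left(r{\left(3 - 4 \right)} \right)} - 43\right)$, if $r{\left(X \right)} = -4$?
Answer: $\frac{88877}{44} \approx 2019.9$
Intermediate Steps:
$V{\left(m \right)} = - \frac{1}{11 m}$ ($V{\left(m \right)} = \frac{1}{m - 12 m} = \frac{1}{\left(-11\right) m} = - \frac{1}{11 m}$)
$- 47 \left(V{\left(r{\left(3 - 4 \right)} \right)} - 43\right) = - 47 \left(- \frac{1}{11 \left(-4\right)} - 43\right) = - 47 \left(\left(- \frac{1}{11}\right) \left(- \frac{1}{4}\right) - 43\right) = - 47 \left(\frac{1}{44} - 43\right) = \left(-47\right) \left(- \frac{1891}{44}\right) = \frac{88877}{44}$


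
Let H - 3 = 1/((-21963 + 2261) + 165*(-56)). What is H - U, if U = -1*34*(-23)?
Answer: -22545819/28942 ≈ -779.00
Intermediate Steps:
U = 782 (U = -34*(-23) = 782)
H = 86825/28942 (H = 3 + 1/((-21963 + 2261) + 165*(-56)) = 3 + 1/(-19702 - 9240) = 3 + 1/(-28942) = 3 - 1/28942 = 86825/28942 ≈ 3.0000)
H - U = 86825/28942 - 1*782 = 86825/28942 - 782 = -22545819/28942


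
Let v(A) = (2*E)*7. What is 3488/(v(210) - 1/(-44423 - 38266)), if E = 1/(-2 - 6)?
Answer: -1153676928/578819 ≈ -1993.2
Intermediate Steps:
E = -⅛ (E = 1/(-8) = -⅛ ≈ -0.12500)
v(A) = -7/4 (v(A) = (2*(-⅛))*7 = -¼*7 = -7/4)
3488/(v(210) - 1/(-44423 - 38266)) = 3488/(-7/4 - 1/(-44423 - 38266)) = 3488/(-7/4 - 1/(-82689)) = 3488/(-7/4 - 1*(-1/82689)) = 3488/(-7/4 + 1/82689) = 3488/(-578819/330756) = 3488*(-330756/578819) = -1153676928/578819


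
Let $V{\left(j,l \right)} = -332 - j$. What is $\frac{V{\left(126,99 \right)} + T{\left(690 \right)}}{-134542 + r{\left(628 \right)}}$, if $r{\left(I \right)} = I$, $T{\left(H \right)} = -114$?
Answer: $\frac{26}{6087} \approx 0.0042714$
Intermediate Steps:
$\frac{V{\left(126,99 \right)} + T{\left(690 \right)}}{-134542 + r{\left(628 \right)}} = \frac{\left(-332 - 126\right) - 114}{-134542 + 628} = \frac{\left(-332 - 126\right) - 114}{-133914} = \left(-458 - 114\right) \left(- \frac{1}{133914}\right) = \left(-572\right) \left(- \frac{1}{133914}\right) = \frac{26}{6087}$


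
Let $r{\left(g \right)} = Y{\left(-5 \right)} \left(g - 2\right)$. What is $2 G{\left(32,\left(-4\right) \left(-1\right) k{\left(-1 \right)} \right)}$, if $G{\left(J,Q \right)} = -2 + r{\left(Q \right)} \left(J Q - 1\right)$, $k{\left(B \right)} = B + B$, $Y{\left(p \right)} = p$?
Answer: $-25704$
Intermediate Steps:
$k{\left(B \right)} = 2 B$
$r{\left(g \right)} = 10 - 5 g$ ($r{\left(g \right)} = - 5 \left(g - 2\right) = - 5 \left(-2 + g\right) = 10 - 5 g$)
$G{\left(J,Q \right)} = -2 + \left(-1 + J Q\right) \left(10 - 5 Q\right)$ ($G{\left(J,Q \right)} = -2 + \left(10 - 5 Q\right) \left(J Q - 1\right) = -2 + \left(10 - 5 Q\right) \left(-1 + J Q\right) = -2 + \left(-1 + J Q\right) \left(10 - 5 Q\right)$)
$2 G{\left(32,\left(-4\right) \left(-1\right) k{\left(-1 \right)} \right)} = 2 \left(-12 + 5 \left(-4\right) \left(-1\right) 2 \left(-1\right) + 5 \cdot 32 \left(-4\right) \left(-1\right) 2 \left(-1\right) \left(2 - \left(-4\right) \left(-1\right) 2 \left(-1\right)\right)\right) = 2 \left(-12 + 5 \cdot 4 \left(-2\right) + 5 \cdot 32 \cdot 4 \left(-2\right) \left(2 - 4 \left(-2\right)\right)\right) = 2 \left(-12 + 5 \left(-8\right) + 5 \cdot 32 \left(-8\right) \left(2 - -8\right)\right) = 2 \left(-12 - 40 + 5 \cdot 32 \left(-8\right) \left(2 + 8\right)\right) = 2 \left(-12 - 40 + 5 \cdot 32 \left(-8\right) 10\right) = 2 \left(-12 - 40 - 12800\right) = 2 \left(-12852\right) = -25704$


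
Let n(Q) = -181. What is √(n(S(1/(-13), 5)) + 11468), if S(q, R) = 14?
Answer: √11287 ≈ 106.24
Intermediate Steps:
√(n(S(1/(-13), 5)) + 11468) = √(-181 + 11468) = √11287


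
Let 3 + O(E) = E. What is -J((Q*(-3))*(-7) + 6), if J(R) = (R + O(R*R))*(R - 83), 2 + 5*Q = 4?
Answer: 1875867/125 ≈ 15007.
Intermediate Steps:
Q = ⅖ (Q = -⅖ + (⅕)*4 = -⅖ + ⅘ = ⅖ ≈ 0.40000)
O(E) = -3 + E
J(R) = (-83 + R)*(-3 + R + R²) (J(R) = (R + (-3 + R*R))*(R - 83) = (R + (-3 + R²))*(-83 + R) = (-3 + R + R²)*(-83 + R) = (-83 + R)*(-3 + R + R²))
-J((Q*(-3))*(-7) + 6) = -(249 + (((⅖)*(-3))*(-7) + 6)³ - 86*(((⅖)*(-3))*(-7) + 6) - 82*(((⅖)*(-3))*(-7) + 6)²) = -(249 + (-6/5*(-7) + 6)³ - 86*(-6/5*(-7) + 6) - 82*(-6/5*(-7) + 6)²) = -(249 + (42/5 + 6)³ - 86*(42/5 + 6) - 82*(42/5 + 6)²) = -(249 + (72/5)³ - 86*72/5 - 82*(72/5)²) = -(249 + 373248/125 - 6192/5 - 82*5184/25) = -(249 + 373248/125 - 6192/5 - 425088/25) = -1*(-1875867/125) = 1875867/125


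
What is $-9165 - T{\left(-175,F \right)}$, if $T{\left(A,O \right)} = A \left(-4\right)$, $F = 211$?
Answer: $-9865$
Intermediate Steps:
$T{\left(A,O \right)} = - 4 A$
$-9165 - T{\left(-175,F \right)} = -9165 - \left(-4\right) \left(-175\right) = -9165 - 700 = -9865$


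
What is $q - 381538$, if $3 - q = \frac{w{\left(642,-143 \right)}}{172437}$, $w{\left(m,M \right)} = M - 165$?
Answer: $- \frac{65790750487}{172437} \approx -3.8154 \cdot 10^{5}$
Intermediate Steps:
$w{\left(m,M \right)} = -165 + M$
$q = \frac{517619}{172437}$ ($q = 3 - \frac{-165 - 143}{172437} = 3 - \left(-308\right) \frac{1}{172437} = 3 - - \frac{308}{172437} = 3 + \frac{308}{172437} = \frac{517619}{172437} \approx 3.0018$)
$q - 381538 = \frac{517619}{172437} - 381538 = - \frac{65790750487}{172437}$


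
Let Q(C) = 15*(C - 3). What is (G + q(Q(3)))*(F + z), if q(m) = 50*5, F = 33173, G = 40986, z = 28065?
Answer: 2525210168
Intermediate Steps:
Q(C) = -45 + 15*C (Q(C) = 15*(-3 + C) = -45 + 15*C)
q(m) = 250
(G + q(Q(3)))*(F + z) = (40986 + 250)*(33173 + 28065) = 41236*61238 = 2525210168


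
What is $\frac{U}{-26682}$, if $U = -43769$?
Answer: $\frac{43769}{26682} \approx 1.6404$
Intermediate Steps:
$\frac{U}{-26682} = - \frac{43769}{-26682} = \left(-43769\right) \left(- \frac{1}{26682}\right) = \frac{43769}{26682}$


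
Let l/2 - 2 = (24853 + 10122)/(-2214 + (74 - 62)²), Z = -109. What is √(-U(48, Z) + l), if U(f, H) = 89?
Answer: I*√565570/69 ≈ 10.899*I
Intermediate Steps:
l = -6167/207 (l = 4 + 2*((24853 + 10122)/(-2214 + (74 - 62)²)) = 4 + 2*(34975/(-2214 + 12²)) = 4 + 2*(34975/(-2214 + 144)) = 4 + 2*(34975/(-2070)) = 4 + 2*(34975*(-1/2070)) = 4 + 2*(-6995/414) = 4 - 6995/207 = -6167/207 ≈ -29.792)
√(-U(48, Z) + l) = √(-1*89 - 6167/207) = √(-89 - 6167/207) = √(-24590/207) = I*√565570/69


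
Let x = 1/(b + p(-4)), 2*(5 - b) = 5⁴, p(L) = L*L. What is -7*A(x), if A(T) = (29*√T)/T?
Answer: 203*I*√1166/2 ≈ 3465.9*I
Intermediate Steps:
p(L) = L²
b = -615/2 (b = 5 - ½*5⁴ = 5 - ½*625 = 5 - 625/2 = -615/2 ≈ -307.50)
x = -2/583 (x = 1/(-615/2 + (-4)²) = 1/(-615/2 + 16) = 1/(-583/2) = -2/583 ≈ -0.0034305)
A(T) = 29/√T
-7*A(x) = -203/√(-2/583) = -203*(-I*√1166/2) = -(-203)*I*√1166/2 = 203*I*√1166/2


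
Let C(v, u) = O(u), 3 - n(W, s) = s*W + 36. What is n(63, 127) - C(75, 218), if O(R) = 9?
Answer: -8043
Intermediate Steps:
n(W, s) = -33 - W*s (n(W, s) = 3 - (s*W + 36) = 3 - (W*s + 36) = 3 - (36 + W*s) = 3 + (-36 - W*s) = -33 - W*s)
C(v, u) = 9
n(63, 127) - C(75, 218) = (-33 - 1*63*127) - 1*9 = (-33 - 8001) - 9 = -8034 - 9 = -8043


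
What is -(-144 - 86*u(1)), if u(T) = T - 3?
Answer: -28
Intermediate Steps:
u(T) = -3 + T
-(-144 - 86*u(1)) = -(-144 - 86*(-3 + 1)) = -(-144 - 86*(-2)) = -(-144 + 172) = -1*28 = -28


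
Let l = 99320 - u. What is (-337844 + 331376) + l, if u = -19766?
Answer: 112618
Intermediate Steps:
l = 119086 (l = 99320 - 1*(-19766) = 99320 + 19766 = 119086)
(-337844 + 331376) + l = (-337844 + 331376) + 119086 = -6468 + 119086 = 112618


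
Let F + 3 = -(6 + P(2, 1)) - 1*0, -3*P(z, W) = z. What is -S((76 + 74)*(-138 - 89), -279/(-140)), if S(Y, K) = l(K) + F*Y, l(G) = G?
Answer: -39725279/140 ≈ -2.8375e+5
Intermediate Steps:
P(z, W) = -z/3
F = -25/3 (F = -3 + (-(6 - 1/3*2) - 1*0) = -3 + (-(6 - 2/3) + 0) = -3 + (-1*16/3 + 0) = -3 + (-16/3 + 0) = -3 - 16/3 = -25/3 ≈ -8.3333)
S(Y, K) = K - 25*Y/3
-S((76 + 74)*(-138 - 89), -279/(-140)) = -(-279/(-140) - 25*(76 + 74)*(-138 - 89)/3) = -(-279*(-1/140) - 1250*(-227)) = -(279/140 - 25/3*(-34050)) = -(279/140 + 283750) = -1*39725279/140 = -39725279/140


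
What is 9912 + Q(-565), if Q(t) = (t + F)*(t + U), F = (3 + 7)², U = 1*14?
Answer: 266127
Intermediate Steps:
U = 14
F = 100 (F = 10² = 100)
Q(t) = (14 + t)*(100 + t) (Q(t) = (t + 100)*(t + 14) = (100 + t)*(14 + t) = (14 + t)*(100 + t))
9912 + Q(-565) = 9912 + (1400 + (-565)² + 114*(-565)) = 9912 + (1400 + 319225 - 64410) = 9912 + 256215 = 266127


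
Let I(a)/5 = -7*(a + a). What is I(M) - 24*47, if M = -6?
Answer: -708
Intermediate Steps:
I(a) = -70*a (I(a) = 5*(-7*(a + a)) = 5*(-14*a) = -70*a)
I(M) - 24*47 = -70*(-6) - 24*47 = 420 - 1128 = -708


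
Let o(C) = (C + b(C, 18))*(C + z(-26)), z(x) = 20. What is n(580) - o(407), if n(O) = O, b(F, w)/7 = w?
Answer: -227011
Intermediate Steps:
b(F, w) = 7*w
o(C) = (20 + C)*(126 + C) (o(C) = (C + 7*18)*(C + 20) = (C + 126)*(20 + C) = (126 + C)*(20 + C) = (20 + C)*(126 + C))
n(580) - o(407) = 580 - (2520 + 407**2 + 146*407) = 580 - (2520 + 165649 + 59422) = 580 - 1*227591 = 580 - 227591 = -227011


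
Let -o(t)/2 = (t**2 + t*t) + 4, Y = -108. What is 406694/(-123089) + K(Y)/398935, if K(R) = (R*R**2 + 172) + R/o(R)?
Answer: -3701388359433297/572853216168190 ≈ -6.4613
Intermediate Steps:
o(t) = -8 - 4*t**2 (o(t) = -2*((t**2 + t*t) + 4) = -2*((t**2 + t**2) + 4) = -2*(2*t**2 + 4) = -2*(4 + 2*t**2) = -8 - 4*t**2)
K(R) = 172 + R**3 + R/(-8 - 4*R**2) (K(R) = (R*R**2 + 172) + R/(-8 - 4*R**2) = (R**3 + 172) + R/(-8 - 4*R**2) = (172 + R**3) + R/(-8 - 4*R**2) = 172 + R**3 + R/(-8 - 4*R**2))
406694/(-123089) + K(Y)/398935 = 406694/(-123089) + ((-1/4*(-108) + (2 + (-108)**2)*(172 + (-108)**3))/(2 + (-108)**2))/398935 = 406694*(-1/123089) + ((27 + (2 + 11664)*(172 - 1259712))/(2 + 11664))*(1/398935) = -406694/123089 + ((27 + 11666*(-1259540))/11666)*(1/398935) = -406694/123089 + ((27 - 14693793640)/11666)*(1/398935) = -406694/123089 + ((1/11666)*(-14693793613))*(1/398935) = -406694/123089 - 14693793613/11666*1/398935 = -406694/123089 - 14693793613/4653975710 = -3701388359433297/572853216168190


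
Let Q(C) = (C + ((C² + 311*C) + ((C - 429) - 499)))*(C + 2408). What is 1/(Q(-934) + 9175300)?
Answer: 1/862748064 ≈ 1.1591e-9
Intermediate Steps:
Q(C) = (2408 + C)*(-928 + C² + 313*C) (Q(C) = (C + ((C² + 311*C) + ((-429 + C) - 499)))*(2408 + C) = (C + ((C² + 311*C) + (-928 + C)))*(2408 + C) = (C + (-928 + C² + 312*C))*(2408 + C) = (-928 + C² + 313*C)*(2408 + C) = (2408 + C)*(-928 + C² + 313*C))
1/(Q(-934) + 9175300) = 1/((-2234624 + (-934)³ + 2721*(-934)² + 752776*(-934)) + 9175300) = 1/((-2234624 - 814780504 + 2721*872356 - 703092784) + 9175300) = 1/((-2234624 - 814780504 + 2373680676 - 703092784) + 9175300) = 1/(853572764 + 9175300) = 1/862748064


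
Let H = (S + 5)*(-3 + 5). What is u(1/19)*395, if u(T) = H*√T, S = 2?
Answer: 5530*√19/19 ≈ 1268.7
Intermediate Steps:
H = 14 (H = (2 + 5)*(-3 + 5) = 7*2 = 14)
u(T) = 14*√T
u(1/19)*395 = (14*√(1/19))*395 = (14*(√19/19))*395 = (14*√19/19)*395 = 5530*√19/19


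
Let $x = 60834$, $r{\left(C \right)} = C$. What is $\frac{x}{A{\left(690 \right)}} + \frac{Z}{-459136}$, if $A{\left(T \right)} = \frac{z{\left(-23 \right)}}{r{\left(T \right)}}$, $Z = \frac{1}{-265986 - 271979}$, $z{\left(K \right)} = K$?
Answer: $- \frac{450778294269964799}{246999098240} \approx -1.825 \cdot 10^{6}$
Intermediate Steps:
$Z = - \frac{1}{537965}$ ($Z = \frac{1}{-537965} = - \frac{1}{537965} \approx -1.8589 \cdot 10^{-6}$)
$A{\left(T \right)} = - \frac{23}{T}$
$\frac{x}{A{\left(690 \right)}} + \frac{Z}{-459136} = \frac{60834}{\left(-23\right) \frac{1}{690}} - \frac{1}{537965 \left(-459136\right)} = \frac{60834}{\left(-23\right) \frac{1}{690}} - - \frac{1}{246999098240} = \frac{60834}{- \frac{1}{30}} + \frac{1}{246999098240} = 60834 \left(-30\right) + \frac{1}{246999098240} = -1825020 + \frac{1}{246999098240} = - \frac{450778294269964799}{246999098240}$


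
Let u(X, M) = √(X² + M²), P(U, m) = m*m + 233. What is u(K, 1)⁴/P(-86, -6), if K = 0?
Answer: 1/269 ≈ 0.0037175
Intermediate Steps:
P(U, m) = 233 + m² (P(U, m) = m² + 233 = 233 + m²)
u(X, M) = √(M² + X²)
u(K, 1)⁴/P(-86, -6) = (√(1² + 0²))⁴/(233 + (-6)²) = (√(1 + 0))⁴/(233 + 36) = (√1)⁴/269 = 1⁴*(1/269) = 1*(1/269) = 1/269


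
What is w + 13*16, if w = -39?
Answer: 169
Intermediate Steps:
w + 13*16 = -39 + 13*16 = -39 + 208 = 169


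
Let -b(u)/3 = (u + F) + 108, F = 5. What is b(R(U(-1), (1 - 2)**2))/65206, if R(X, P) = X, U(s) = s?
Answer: -168/32603 ≈ -0.0051529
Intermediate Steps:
b(u) = -339 - 3*u (b(u) = -3*((u + 5) + 108) = -3*((5 + u) + 108) = -3*(113 + u) = -339 - 3*u)
b(R(U(-1), (1 - 2)**2))/65206 = (-339 - 3*(-1))/65206 = (-339 + 3)*(1/65206) = -336*1/65206 = -168/32603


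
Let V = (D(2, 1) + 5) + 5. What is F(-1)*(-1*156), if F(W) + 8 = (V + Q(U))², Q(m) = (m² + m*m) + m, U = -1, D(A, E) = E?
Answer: -21216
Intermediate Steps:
Q(m) = m + 2*m² (Q(m) = (m² + m²) + m = 2*m² + m = m + 2*m²)
V = 11 (V = (1 + 5) + 5 = 6 + 5 = 11)
F(W) = 136 (F(W) = -8 + (11 - (1 + 2*(-1)))² = -8 + (11 - (1 - 2))² = -8 + (11 - 1*(-1))² = -8 + (11 + 1)² = -8 + 12² = -8 + 144 = 136)
F(-1)*(-1*156) = 136*(-1*156) = 136*(-156) = -21216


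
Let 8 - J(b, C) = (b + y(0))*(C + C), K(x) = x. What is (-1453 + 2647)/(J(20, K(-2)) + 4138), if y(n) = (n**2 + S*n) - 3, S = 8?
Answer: 597/2107 ≈ 0.28334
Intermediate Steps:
y(n) = -3 + n**2 + 8*n (y(n) = (n**2 + 8*n) - 3 = -3 + n**2 + 8*n)
J(b, C) = 8 - 2*C*(-3 + b) (J(b, C) = 8 - (b + (-3 + 0**2 + 8*0))*(C + C) = 8 - (b + (-3 + 0 + 0))*2*C = 8 - (b - 3)*2*C = 8 - (-3 + b)*2*C = 8 - 2*C*(-3 + b))
(-1453 + 2647)/(J(20, K(-2)) + 4138) = (-1453 + 2647)/((8 + 6*(-2) - 2*(-2)*20) + 4138) = 1194/((8 - 12 + 80) + 4138) = 1194/(76 + 4138) = 1194/4214 = 1194*(1/4214) = 597/2107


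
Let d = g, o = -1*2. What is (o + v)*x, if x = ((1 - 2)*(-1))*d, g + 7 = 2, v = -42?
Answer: 220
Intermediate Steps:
o = -2
g = -5 (g = -7 + 2 = -5)
d = -5
x = -5 (x = ((1 - 2)*(-1))*(-5) = -1*(-1)*(-5) = 1*(-5) = -5)
(o + v)*x = (-2 - 42)*(-5) = -44*(-5) = 220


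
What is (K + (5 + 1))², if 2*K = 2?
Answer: 49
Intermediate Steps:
K = 1 (K = (½)*2 = 1)
(K + (5 + 1))² = (1 + (5 + 1))² = (1 + 6)² = 7² = 49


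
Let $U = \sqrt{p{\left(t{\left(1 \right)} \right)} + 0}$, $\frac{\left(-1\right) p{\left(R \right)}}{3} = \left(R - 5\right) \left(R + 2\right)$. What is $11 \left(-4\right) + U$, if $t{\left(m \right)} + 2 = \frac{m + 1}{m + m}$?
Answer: $-44 + 3 \sqrt{2} \approx -39.757$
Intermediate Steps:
$t{\left(m \right)} = -2 + \frac{1 + m}{2 m}$ ($t{\left(m \right)} = -2 + \frac{m + 1}{m + m} = -2 + \frac{1 + m}{2 m}$)
$p{\left(R \right)} = - 3 \left(-5 + R\right) \left(2 + R\right)$ ($p{\left(R \right)} = - 3 \left(R - 5\right) \left(R + 2\right) = - 3 \left(-5 + R\right) \left(2 + R\right)$)
$U = 3 \sqrt{2}$ ($U = \sqrt{\left(30 - 3 \left(\frac{1 - 3}{2 \cdot 1}\right)^{2} + 9 \frac{1 - 3}{2 \cdot 1}\right) + 0} = \sqrt{\left(30 - 3 \left(\frac{1}{2} \cdot 1 \left(1 - 3\right)\right)^{2} + 9 \cdot \frac{1}{2} \cdot 1 \left(1 - 3\right)\right) + 0} = \sqrt{\left(30 - 3 \left(\frac{1}{2} \cdot 1 \left(-2\right)\right)^{2} + 9 \cdot \frac{1}{2} \cdot 1 \left(-2\right)\right) + 0} = \sqrt{\left(30 - 3 \left(-1\right)^{2} + 9 \left(-1\right)\right) + 0} = \sqrt{\left(30 - 3 - 9\right) + 0} = \sqrt{18 + 0} = \sqrt{18} = 3 \sqrt{2} \approx 4.2426$)
$11 \left(-4\right) + U = 11 \left(-4\right) + 3 \sqrt{2} = -44 + 3 \sqrt{2}$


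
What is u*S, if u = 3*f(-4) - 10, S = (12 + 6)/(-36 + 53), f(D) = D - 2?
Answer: -504/17 ≈ -29.647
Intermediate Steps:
f(D) = -2 + D
S = 18/17 ≈ 1.0588
u = -28 (u = 3*(-2 - 4) - 10 = 3*(-6) - 10 = -18 - 10 = -28)
u*S = -28*18/17 = -504/17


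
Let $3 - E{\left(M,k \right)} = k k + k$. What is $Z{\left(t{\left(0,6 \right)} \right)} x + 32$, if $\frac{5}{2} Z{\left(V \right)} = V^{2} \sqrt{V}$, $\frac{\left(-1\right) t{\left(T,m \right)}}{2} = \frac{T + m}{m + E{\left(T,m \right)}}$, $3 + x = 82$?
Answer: $32 + \frac{5056 \sqrt{11}}{6655} \approx 34.52$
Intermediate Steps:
$x = 79$ ($x = -3 + 82 = 79$)
$E{\left(M,k \right)} = 3 - k - k^{2}$ ($E{\left(M,k \right)} = 3 - \left(k k + k\right) = 3 - \left(k^{2} + k\right) = 3 - \left(k + k^{2}\right) = 3 - k - k^{2}$)
$t{\left(T,m \right)} = - \frac{2 \left(T + m\right)}{3 - m^{2}}$ ($t{\left(T,m \right)} = - 2 \frac{T + m}{m - \left(-3 + m + m^{2}\right)} = - 2 \frac{T + m}{3 - m^{2}} = - \frac{2 \left(T + m\right)}{3 - m^{2}}$)
$Z{\left(V \right)} = \frac{2 V^{\frac{5}{2}}}{5}$ ($Z{\left(V \right)} = \frac{2 V^{2} \sqrt{V}}{5} = \frac{2 V^{\frac{5}{2}}}{5}$)
$Z{\left(t{\left(0,6 \right)} \right)} x + 32 = \frac{2 \left(\frac{2 \left(0 + 6\right)}{-3 + 6^{2}}\right)^{\frac{5}{2}}}{5} \cdot 79 + 32 = \frac{2 \left(2 \frac{1}{-3 + 36} \cdot 6\right)^{\frac{5}{2}}}{5} \cdot 79 + 32 = \frac{2 \left(2 \cdot \frac{1}{33} \cdot 6\right)^{\frac{5}{2}}}{5} \cdot 79 + 32 = \frac{2 \left(\frac{4}{11}\right)^{\frac{5}{2}}}{5} \cdot 79 + 32 = \frac{2 \frac{32 \sqrt{11}}{1331}}{5} \cdot 79 + 32 = \frac{64 \sqrt{11}}{6655} \cdot 79 + 32 = \frac{5056 \sqrt{11}}{6655} + 32 = 32 + \frac{5056 \sqrt{11}}{6655}$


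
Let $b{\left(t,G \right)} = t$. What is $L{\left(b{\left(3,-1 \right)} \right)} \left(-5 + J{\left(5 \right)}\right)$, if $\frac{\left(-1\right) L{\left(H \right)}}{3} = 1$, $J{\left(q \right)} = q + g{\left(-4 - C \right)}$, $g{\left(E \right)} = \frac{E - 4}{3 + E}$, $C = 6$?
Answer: $-6$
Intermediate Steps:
$g{\left(E \right)} = \frac{-4 + E}{3 + E}$
$J{\left(q \right)} = 2 + q$ ($J{\left(q \right)} = q + \frac{-4 - 10}{3 - 10} = q + \frac{1}{-7} \left(-14\right) = q - -2 = q + 2 = 2 + q$)
$L{\left(H \right)} = -3$ ($L{\left(H \right)} = \left(-3\right) 1 = -3$)
$L{\left(b{\left(3,-1 \right)} \right)} \left(-5 + J{\left(5 \right)}\right) = - 3 \left(-5 + \left(2 + 5\right)\right) = - 3 \left(-5 + 7\right) = \left(-3\right) 2 = -6$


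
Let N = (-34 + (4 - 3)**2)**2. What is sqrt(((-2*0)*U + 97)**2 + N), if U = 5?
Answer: sqrt(10498) ≈ 102.46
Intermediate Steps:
N = 1089 (N = (-34 + 1**2)**2 = (-34 + 1)**2 = (-33)**2 = 1089)
sqrt(((-2*0)*U + 97)**2 + N) = sqrt((-2*0*5 + 97)**2 + 1089) = sqrt((0*5 + 97)**2 + 1089) = sqrt((0 + 97)**2 + 1089) = sqrt(97**2 + 1089) = sqrt(9409 + 1089) = sqrt(10498)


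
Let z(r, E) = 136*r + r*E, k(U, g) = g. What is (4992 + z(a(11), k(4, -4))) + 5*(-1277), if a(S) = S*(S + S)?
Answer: 30551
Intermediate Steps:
a(S) = 2*S² (a(S) = S*(2*S) = 2*S²)
z(r, E) = 136*r + E*r
(4992 + z(a(11), k(4, -4))) + 5*(-1277) = (4992 + (2*11²)*(136 - 4)) + 5*(-1277) = (4992 + (2*121)*132) - 6385 = (4992 + 242*132) - 6385 = (4992 + 31944) - 6385 = 36936 - 6385 = 30551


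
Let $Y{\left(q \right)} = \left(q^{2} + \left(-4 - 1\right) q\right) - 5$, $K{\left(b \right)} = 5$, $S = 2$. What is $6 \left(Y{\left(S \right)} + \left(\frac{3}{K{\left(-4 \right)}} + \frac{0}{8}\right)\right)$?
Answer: $- \frac{312}{5} \approx -62.4$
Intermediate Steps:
$Y{\left(q \right)} = -5 + q^{2} - 5 q$ ($Y{\left(q \right)} = \left(q^{2} + \left(-4 - 1\right) q\right) - 5 = \left(q^{2} - 5 q\right) - 5 = -5 + q^{2} - 5 q$)
$6 \left(Y{\left(S \right)} + \left(\frac{3}{K{\left(-4 \right)}} + \frac{0}{8}\right)\right) = 6 \left(\left(-5 + 2^{2} - 10\right) + \left(\frac{3}{5} + \frac{0}{8}\right)\right) = 6 \left(\left(-5 + 4 - 10\right) + \left(3 \cdot \frac{1}{5} + 0 \cdot \frac{1}{8}\right)\right) = 6 \left(-11 + \left(\frac{3}{5} + 0\right)\right) = 6 \left(-11 + \frac{3}{5}\right) = 6 \left(- \frac{52}{5}\right) = - \frac{312}{5}$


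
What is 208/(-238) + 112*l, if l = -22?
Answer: -293320/119 ≈ -2464.9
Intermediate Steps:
208/(-238) + 112*l = 208/(-238) + 112*(-22) = 208*(-1/238) - 2464 = -104/119 - 2464 = -293320/119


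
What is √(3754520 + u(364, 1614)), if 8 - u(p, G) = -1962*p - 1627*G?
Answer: √7094674 ≈ 2663.6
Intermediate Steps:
u(p, G) = 8 + 1627*G + 1962*p (u(p, G) = 8 - (-1962*p - 1627*G) = 8 + (1627*G + 1962*p) = 8 + 1627*G + 1962*p)
√(3754520 + u(364, 1614)) = √(3754520 + (8 + 1627*1614 + 1962*364)) = √(3754520 + (8 + 2625978 + 714168)) = √(3754520 + 3340154) = √7094674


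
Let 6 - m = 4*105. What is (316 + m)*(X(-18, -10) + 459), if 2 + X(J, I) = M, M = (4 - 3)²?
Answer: -44884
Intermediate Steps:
M = 1 (M = 1² = 1)
m = -414 (m = 6 - 4*105 = 6 - 1*420 = 6 - 420 = -414)
X(J, I) = -1 (X(J, I) = -2 + 1 = -1)
(316 + m)*(X(-18, -10) + 459) = (316 - 414)*(-1 + 459) = -98*458 = -44884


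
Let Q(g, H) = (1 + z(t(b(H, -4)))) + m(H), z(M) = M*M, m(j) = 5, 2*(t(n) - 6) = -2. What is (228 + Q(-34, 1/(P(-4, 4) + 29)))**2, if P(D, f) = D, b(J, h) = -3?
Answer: 67081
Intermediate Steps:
t(n) = 5 (t(n) = 6 + (1/2)*(-2) = 6 - 1 = 5)
z(M) = M**2
Q(g, H) = 31 (Q(g, H) = (1 + 5**2) + 5 = (1 + 25) + 5 = 26 + 5 = 31)
(228 + Q(-34, 1/(P(-4, 4) + 29)))**2 = (228 + 31)**2 = 259**2 = 67081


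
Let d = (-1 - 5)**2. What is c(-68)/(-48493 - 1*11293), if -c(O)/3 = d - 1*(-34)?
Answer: 105/29893 ≈ 0.0035125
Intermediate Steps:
d = 36 (d = (-6)**2 = 36)
c(O) = -210 (c(O) = -3*(36 - 1*(-34)) = -3*(36 + 34) = -3*70 = -210)
c(-68)/(-48493 - 1*11293) = -210/(-48493 - 1*11293) = -210/(-48493 - 11293) = -210/(-59786) = -210*(-1/59786) = 105/29893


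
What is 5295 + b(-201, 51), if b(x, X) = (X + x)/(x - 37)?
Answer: 630180/119 ≈ 5295.6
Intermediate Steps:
b(x, X) = (X + x)/(-37 + x)
5295 + b(-201, 51) = 5295 + (51 - 201)/(-37 - 201) = 5295 - 150/(-238) = 5295 - 1/238*(-150) = 5295 + 75/119 = 630180/119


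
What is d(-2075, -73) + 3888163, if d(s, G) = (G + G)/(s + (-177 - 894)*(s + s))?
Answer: 17273455739579/4442575 ≈ 3.8882e+6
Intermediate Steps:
d(s, G) = -2*G/(2141*s) (d(s, G) = (2*G)/(s - 2142*s) = (2*G)/((-2141*s)) = (2*G)*(-1/(2141*s)) = -2*G/(2141*s))
d(-2075, -73) + 3888163 = -2/2141*(-73)/(-2075) + 3888163 = -2/2141*(-73)*(-1/2075) + 3888163 = -146/4442575 + 3888163 = 17273455739579/4442575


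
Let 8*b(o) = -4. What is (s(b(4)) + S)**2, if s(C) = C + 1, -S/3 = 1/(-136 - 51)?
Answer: 37249/139876 ≈ 0.26630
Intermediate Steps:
b(o) = -1/2 (b(o) = (1/8)*(-4) = -1/2)
S = 3/187 (S = -3/(-136 - 51) = -3/(-187) = -3*(-1/187) = 3/187 ≈ 0.016043)
s(C) = 1 + C
(s(b(4)) + S)**2 = ((1 - 1/2) + 3/187)**2 = (1/2 + 3/187)**2 = (193/374)**2 = 37249/139876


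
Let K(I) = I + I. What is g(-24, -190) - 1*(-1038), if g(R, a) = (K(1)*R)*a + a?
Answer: 9968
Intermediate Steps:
K(I) = 2*I
g(R, a) = a + 2*R*a (g(R, a) = ((2*1)*R)*a + a = (2*R)*a + a = 2*R*a + a = a + 2*R*a)
g(-24, -190) - 1*(-1038) = -190*(1 + 2*(-24)) - 1*(-1038) = -190*(1 - 48) + 1038 = -190*(-47) + 1038 = 8930 + 1038 = 9968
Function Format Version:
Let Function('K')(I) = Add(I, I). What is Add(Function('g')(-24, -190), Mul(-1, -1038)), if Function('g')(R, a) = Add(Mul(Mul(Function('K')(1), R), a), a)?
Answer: 9968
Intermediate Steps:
Function('K')(I) = Mul(2, I)
Function('g')(R, a) = Add(a, Mul(2, R, a)) (Function('g')(R, a) = Add(Mul(Mul(Mul(2, 1), R), a), a) = Add(Mul(Mul(2, R), a), a) = Add(Mul(2, R, a), a) = Add(a, Mul(2, R, a)))
Add(Function('g')(-24, -190), Mul(-1, -1038)) = Add(Mul(-190, Add(1, Mul(2, -24))), Mul(-1, -1038)) = Add(Mul(-190, Add(1, -48)), 1038) = Add(Mul(-190, -47), 1038) = Add(8930, 1038) = 9968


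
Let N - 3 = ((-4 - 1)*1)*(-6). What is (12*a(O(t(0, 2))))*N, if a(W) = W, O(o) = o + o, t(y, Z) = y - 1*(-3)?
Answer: 2376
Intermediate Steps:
t(y, Z) = 3 + y (t(y, Z) = y + 3 = 3 + y)
O(o) = 2*o
N = 33 (N = 3 + ((-4 - 1)*1)*(-6) = 3 - 5*1*(-6) = 3 - 5*(-6) = 3 + 30 = 33)
(12*a(O(t(0, 2))))*N = (12*(2*(3 + 0)))*33 = (12*(2*3))*33 = (12*6)*33 = 72*33 = 2376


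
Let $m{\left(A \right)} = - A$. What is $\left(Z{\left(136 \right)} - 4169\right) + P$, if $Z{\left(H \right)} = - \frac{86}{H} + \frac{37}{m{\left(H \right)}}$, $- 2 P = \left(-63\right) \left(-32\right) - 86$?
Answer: $- \frac{698347}{136} \approx -5134.9$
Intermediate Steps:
$P = -965$ ($P = - \frac{\left(-63\right) \left(-32\right) - 86}{2} = - \frac{2016 - 86}{2} = \left(- \frac{1}{2}\right) 1930 = -965$)
$Z{\left(H \right)} = - \frac{123}{H}$ ($Z{\left(H \right)} = - \frac{86}{H} + \frac{37}{\left(-1\right) H} = - \frac{86}{H} + 37 \left(- \frac{1}{H}\right) = - \frac{86}{H} - \frac{37}{H} = - \frac{123}{H}$)
$\left(Z{\left(136 \right)} - 4169\right) + P = \left(- \frac{123}{136} - 4169\right) - 965 = - \frac{567107}{136} - 965 = - \frac{698347}{136}$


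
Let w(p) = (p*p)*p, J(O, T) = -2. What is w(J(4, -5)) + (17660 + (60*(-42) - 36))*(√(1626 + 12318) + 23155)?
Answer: 349733112 + 30208*√3486 ≈ 3.5152e+8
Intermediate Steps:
w(p) = p³ (w(p) = p²*p = p³)
w(J(4, -5)) + (17660 + (60*(-42) - 36))*(√(1626 + 12318) + 23155) = (-2)³ + (17660 + (60*(-42) - 36))*(√(1626 + 12318) + 23155) = -8 + (17660 + (-2520 - 36))*(√13944 + 23155) = -8 + (17660 - 2556)*(2*√3486 + 23155) = -8 + 15104*(23155 + 2*√3486) = -8 + (349733120 + 30208*√3486) = 349733112 + 30208*√3486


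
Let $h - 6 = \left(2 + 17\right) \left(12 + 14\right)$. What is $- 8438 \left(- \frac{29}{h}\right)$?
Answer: $\frac{122351}{250} \approx 489.4$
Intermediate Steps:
$h = 500$ ($h = 6 + \left(2 + 17\right) \left(12 + 14\right) = 6 + 19 \cdot 26 = 6 + 494 = 500$)
$- 8438 \left(- \frac{29}{h}\right) = - 8438 \left(- \frac{29}{500}\right) = - 8438 \left(\left(-29\right) \frac{1}{500}\right) = \left(-8438\right) \left(- \frac{29}{500}\right) = \frac{122351}{250}$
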